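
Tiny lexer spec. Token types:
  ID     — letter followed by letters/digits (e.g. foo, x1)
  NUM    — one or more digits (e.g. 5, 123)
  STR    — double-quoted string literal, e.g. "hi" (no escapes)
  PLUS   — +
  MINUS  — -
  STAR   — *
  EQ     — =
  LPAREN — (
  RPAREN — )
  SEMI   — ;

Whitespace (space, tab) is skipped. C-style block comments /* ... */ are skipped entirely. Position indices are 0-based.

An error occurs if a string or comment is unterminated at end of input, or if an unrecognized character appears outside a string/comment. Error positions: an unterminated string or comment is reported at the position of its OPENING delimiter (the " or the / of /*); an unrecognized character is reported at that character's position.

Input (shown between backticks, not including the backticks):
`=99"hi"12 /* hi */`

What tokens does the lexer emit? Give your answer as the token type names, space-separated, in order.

Answer: EQ NUM STR NUM

Derivation:
pos=0: emit EQ '='
pos=1: emit NUM '99' (now at pos=3)
pos=3: enter STRING mode
pos=3: emit STR "hi" (now at pos=7)
pos=7: emit NUM '12' (now at pos=9)
pos=10: enter COMMENT mode (saw '/*')
exit COMMENT mode (now at pos=18)
DONE. 4 tokens: [EQ, NUM, STR, NUM]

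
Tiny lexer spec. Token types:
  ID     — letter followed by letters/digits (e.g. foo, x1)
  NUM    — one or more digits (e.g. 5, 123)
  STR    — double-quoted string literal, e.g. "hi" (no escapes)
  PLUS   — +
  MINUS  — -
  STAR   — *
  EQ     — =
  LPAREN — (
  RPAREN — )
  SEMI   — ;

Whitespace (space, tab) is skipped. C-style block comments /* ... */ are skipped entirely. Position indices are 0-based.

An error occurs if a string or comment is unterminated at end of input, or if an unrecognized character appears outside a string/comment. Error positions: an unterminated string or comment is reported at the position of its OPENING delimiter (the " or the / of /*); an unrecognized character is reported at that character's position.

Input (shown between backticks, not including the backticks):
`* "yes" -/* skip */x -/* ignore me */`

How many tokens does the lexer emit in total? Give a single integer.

Answer: 5

Derivation:
pos=0: emit STAR '*'
pos=2: enter STRING mode
pos=2: emit STR "yes" (now at pos=7)
pos=8: emit MINUS '-'
pos=9: enter COMMENT mode (saw '/*')
exit COMMENT mode (now at pos=19)
pos=19: emit ID 'x' (now at pos=20)
pos=21: emit MINUS '-'
pos=22: enter COMMENT mode (saw '/*')
exit COMMENT mode (now at pos=37)
DONE. 5 tokens: [STAR, STR, MINUS, ID, MINUS]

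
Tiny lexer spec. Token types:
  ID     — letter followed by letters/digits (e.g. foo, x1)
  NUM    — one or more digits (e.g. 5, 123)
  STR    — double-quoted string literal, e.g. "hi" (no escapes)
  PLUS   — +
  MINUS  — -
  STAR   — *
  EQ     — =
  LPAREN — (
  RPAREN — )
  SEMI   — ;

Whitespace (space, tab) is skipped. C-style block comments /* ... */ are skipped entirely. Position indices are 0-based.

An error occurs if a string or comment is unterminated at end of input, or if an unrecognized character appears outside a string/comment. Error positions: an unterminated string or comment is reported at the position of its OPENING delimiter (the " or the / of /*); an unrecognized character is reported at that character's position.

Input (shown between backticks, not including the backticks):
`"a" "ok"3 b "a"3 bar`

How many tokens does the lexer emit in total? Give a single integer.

Answer: 7

Derivation:
pos=0: enter STRING mode
pos=0: emit STR "a" (now at pos=3)
pos=4: enter STRING mode
pos=4: emit STR "ok" (now at pos=8)
pos=8: emit NUM '3' (now at pos=9)
pos=10: emit ID 'b' (now at pos=11)
pos=12: enter STRING mode
pos=12: emit STR "a" (now at pos=15)
pos=15: emit NUM '3' (now at pos=16)
pos=17: emit ID 'bar' (now at pos=20)
DONE. 7 tokens: [STR, STR, NUM, ID, STR, NUM, ID]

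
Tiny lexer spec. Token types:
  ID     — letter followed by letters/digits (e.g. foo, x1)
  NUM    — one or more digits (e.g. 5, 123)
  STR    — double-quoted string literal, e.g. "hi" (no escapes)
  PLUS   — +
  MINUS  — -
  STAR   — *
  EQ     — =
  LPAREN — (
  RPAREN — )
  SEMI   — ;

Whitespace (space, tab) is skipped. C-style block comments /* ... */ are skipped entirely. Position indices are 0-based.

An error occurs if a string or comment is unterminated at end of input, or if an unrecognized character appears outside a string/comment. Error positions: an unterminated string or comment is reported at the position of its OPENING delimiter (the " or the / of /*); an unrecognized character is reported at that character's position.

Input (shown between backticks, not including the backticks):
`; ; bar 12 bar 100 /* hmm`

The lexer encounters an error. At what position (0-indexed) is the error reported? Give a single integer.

pos=0: emit SEMI ';'
pos=2: emit SEMI ';'
pos=4: emit ID 'bar' (now at pos=7)
pos=8: emit NUM '12' (now at pos=10)
pos=11: emit ID 'bar' (now at pos=14)
pos=15: emit NUM '100' (now at pos=18)
pos=19: enter COMMENT mode (saw '/*')
pos=19: ERROR — unterminated comment (reached EOF)

Answer: 19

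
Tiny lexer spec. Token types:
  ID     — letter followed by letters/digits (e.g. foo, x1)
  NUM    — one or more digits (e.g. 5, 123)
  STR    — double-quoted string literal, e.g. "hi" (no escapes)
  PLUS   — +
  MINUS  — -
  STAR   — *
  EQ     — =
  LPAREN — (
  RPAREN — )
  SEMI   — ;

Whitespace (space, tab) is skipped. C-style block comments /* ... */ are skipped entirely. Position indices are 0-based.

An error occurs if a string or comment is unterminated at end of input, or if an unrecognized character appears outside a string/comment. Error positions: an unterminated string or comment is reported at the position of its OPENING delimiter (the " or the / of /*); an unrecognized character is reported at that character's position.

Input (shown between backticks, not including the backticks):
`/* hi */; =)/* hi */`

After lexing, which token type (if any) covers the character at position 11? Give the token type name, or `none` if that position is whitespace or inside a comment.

pos=0: enter COMMENT mode (saw '/*')
exit COMMENT mode (now at pos=8)
pos=8: emit SEMI ';'
pos=10: emit EQ '='
pos=11: emit RPAREN ')'
pos=12: enter COMMENT mode (saw '/*')
exit COMMENT mode (now at pos=20)
DONE. 3 tokens: [SEMI, EQ, RPAREN]
Position 11: char is ')' -> RPAREN

Answer: RPAREN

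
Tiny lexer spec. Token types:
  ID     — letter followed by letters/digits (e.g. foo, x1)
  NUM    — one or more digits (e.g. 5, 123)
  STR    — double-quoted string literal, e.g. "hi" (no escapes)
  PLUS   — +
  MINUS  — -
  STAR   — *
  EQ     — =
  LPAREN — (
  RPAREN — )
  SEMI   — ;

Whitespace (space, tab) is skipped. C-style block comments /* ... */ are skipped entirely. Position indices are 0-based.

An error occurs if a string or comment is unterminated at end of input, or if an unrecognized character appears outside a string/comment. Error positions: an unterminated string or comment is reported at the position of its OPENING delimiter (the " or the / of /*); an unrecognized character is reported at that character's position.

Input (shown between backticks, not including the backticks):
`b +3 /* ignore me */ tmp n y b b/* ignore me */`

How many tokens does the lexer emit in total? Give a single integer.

Answer: 8

Derivation:
pos=0: emit ID 'b' (now at pos=1)
pos=2: emit PLUS '+'
pos=3: emit NUM '3' (now at pos=4)
pos=5: enter COMMENT mode (saw '/*')
exit COMMENT mode (now at pos=20)
pos=21: emit ID 'tmp' (now at pos=24)
pos=25: emit ID 'n' (now at pos=26)
pos=27: emit ID 'y' (now at pos=28)
pos=29: emit ID 'b' (now at pos=30)
pos=31: emit ID 'b' (now at pos=32)
pos=32: enter COMMENT mode (saw '/*')
exit COMMENT mode (now at pos=47)
DONE. 8 tokens: [ID, PLUS, NUM, ID, ID, ID, ID, ID]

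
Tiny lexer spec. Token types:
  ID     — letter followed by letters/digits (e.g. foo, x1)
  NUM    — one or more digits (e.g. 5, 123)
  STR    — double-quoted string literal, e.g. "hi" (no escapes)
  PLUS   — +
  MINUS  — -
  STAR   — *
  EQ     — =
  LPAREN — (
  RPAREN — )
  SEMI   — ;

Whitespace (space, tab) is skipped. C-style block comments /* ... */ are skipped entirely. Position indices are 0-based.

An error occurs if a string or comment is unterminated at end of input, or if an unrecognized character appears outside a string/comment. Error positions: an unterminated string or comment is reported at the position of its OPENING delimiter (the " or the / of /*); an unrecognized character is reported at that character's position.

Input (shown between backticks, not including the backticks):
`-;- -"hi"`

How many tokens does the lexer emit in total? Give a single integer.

Answer: 5

Derivation:
pos=0: emit MINUS '-'
pos=1: emit SEMI ';'
pos=2: emit MINUS '-'
pos=4: emit MINUS '-'
pos=5: enter STRING mode
pos=5: emit STR "hi" (now at pos=9)
DONE. 5 tokens: [MINUS, SEMI, MINUS, MINUS, STR]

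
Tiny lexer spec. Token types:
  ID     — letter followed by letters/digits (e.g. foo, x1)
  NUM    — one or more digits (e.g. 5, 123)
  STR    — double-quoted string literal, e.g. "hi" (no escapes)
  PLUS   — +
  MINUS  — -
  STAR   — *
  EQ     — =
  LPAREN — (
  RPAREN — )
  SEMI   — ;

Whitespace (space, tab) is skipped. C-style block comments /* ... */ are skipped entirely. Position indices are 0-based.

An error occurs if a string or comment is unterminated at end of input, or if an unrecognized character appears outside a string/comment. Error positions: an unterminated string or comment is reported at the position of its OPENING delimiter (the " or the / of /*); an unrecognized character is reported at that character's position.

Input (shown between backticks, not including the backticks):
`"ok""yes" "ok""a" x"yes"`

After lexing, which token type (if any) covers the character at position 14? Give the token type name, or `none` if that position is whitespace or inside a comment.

Answer: STR

Derivation:
pos=0: enter STRING mode
pos=0: emit STR "ok" (now at pos=4)
pos=4: enter STRING mode
pos=4: emit STR "yes" (now at pos=9)
pos=10: enter STRING mode
pos=10: emit STR "ok" (now at pos=14)
pos=14: enter STRING mode
pos=14: emit STR "a" (now at pos=17)
pos=18: emit ID 'x' (now at pos=19)
pos=19: enter STRING mode
pos=19: emit STR "yes" (now at pos=24)
DONE. 6 tokens: [STR, STR, STR, STR, ID, STR]
Position 14: char is '"' -> STR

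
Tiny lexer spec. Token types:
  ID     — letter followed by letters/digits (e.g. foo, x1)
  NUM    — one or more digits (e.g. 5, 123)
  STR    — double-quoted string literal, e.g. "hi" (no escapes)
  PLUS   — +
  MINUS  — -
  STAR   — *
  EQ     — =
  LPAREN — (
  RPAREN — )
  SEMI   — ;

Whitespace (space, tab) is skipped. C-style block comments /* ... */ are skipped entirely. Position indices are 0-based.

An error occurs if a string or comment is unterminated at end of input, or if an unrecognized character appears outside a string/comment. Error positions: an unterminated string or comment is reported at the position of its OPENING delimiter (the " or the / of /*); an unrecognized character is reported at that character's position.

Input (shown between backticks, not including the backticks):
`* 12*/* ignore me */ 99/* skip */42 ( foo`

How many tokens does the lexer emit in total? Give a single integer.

Answer: 7

Derivation:
pos=0: emit STAR '*'
pos=2: emit NUM '12' (now at pos=4)
pos=4: emit STAR '*'
pos=5: enter COMMENT mode (saw '/*')
exit COMMENT mode (now at pos=20)
pos=21: emit NUM '99' (now at pos=23)
pos=23: enter COMMENT mode (saw '/*')
exit COMMENT mode (now at pos=33)
pos=33: emit NUM '42' (now at pos=35)
pos=36: emit LPAREN '('
pos=38: emit ID 'foo' (now at pos=41)
DONE. 7 tokens: [STAR, NUM, STAR, NUM, NUM, LPAREN, ID]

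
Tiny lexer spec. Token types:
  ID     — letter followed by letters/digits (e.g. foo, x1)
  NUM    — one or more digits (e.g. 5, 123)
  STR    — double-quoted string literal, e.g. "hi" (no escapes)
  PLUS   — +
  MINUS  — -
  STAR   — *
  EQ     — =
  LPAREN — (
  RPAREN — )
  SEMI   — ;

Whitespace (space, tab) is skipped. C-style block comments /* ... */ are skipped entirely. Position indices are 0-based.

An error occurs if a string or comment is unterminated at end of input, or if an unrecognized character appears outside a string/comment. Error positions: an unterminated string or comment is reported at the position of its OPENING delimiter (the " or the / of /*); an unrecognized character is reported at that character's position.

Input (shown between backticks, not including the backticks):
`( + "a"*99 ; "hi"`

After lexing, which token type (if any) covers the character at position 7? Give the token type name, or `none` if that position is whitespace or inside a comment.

Answer: STAR

Derivation:
pos=0: emit LPAREN '('
pos=2: emit PLUS '+'
pos=4: enter STRING mode
pos=4: emit STR "a" (now at pos=7)
pos=7: emit STAR '*'
pos=8: emit NUM '99' (now at pos=10)
pos=11: emit SEMI ';'
pos=13: enter STRING mode
pos=13: emit STR "hi" (now at pos=17)
DONE. 7 tokens: [LPAREN, PLUS, STR, STAR, NUM, SEMI, STR]
Position 7: char is '*' -> STAR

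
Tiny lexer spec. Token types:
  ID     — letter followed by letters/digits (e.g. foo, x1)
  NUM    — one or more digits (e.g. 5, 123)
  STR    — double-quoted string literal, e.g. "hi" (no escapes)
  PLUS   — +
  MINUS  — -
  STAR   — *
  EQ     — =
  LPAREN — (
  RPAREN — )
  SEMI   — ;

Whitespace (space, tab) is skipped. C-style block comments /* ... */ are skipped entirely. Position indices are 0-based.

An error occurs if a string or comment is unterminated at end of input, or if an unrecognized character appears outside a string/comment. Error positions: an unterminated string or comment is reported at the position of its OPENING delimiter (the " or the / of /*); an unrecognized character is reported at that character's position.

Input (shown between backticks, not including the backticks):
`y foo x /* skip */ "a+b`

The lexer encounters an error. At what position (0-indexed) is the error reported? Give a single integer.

Answer: 19

Derivation:
pos=0: emit ID 'y' (now at pos=1)
pos=2: emit ID 'foo' (now at pos=5)
pos=6: emit ID 'x' (now at pos=7)
pos=8: enter COMMENT mode (saw '/*')
exit COMMENT mode (now at pos=18)
pos=19: enter STRING mode
pos=19: ERROR — unterminated string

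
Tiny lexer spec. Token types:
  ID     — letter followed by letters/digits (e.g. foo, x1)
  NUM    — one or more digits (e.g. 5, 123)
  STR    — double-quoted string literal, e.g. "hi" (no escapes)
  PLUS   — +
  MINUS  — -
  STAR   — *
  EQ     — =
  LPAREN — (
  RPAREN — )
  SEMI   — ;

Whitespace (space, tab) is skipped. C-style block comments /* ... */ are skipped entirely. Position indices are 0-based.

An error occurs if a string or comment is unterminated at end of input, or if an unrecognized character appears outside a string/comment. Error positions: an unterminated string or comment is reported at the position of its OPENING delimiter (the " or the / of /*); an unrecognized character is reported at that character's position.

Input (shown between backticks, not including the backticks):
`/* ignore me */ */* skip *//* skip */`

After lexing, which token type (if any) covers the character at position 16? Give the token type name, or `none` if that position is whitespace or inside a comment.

pos=0: enter COMMENT mode (saw '/*')
exit COMMENT mode (now at pos=15)
pos=16: emit STAR '*'
pos=17: enter COMMENT mode (saw '/*')
exit COMMENT mode (now at pos=27)
pos=27: enter COMMENT mode (saw '/*')
exit COMMENT mode (now at pos=37)
DONE. 1 tokens: [STAR]
Position 16: char is '*' -> STAR

Answer: STAR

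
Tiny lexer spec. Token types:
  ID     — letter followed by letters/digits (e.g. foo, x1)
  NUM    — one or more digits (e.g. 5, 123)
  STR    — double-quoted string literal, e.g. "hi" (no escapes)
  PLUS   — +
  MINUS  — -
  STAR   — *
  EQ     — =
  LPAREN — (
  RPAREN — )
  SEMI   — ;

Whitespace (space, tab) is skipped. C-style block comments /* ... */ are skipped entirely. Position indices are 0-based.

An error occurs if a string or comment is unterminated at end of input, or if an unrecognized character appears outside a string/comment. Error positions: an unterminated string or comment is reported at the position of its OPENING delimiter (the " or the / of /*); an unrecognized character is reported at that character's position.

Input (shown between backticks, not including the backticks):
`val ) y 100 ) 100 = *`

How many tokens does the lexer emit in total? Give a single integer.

Answer: 8

Derivation:
pos=0: emit ID 'val' (now at pos=3)
pos=4: emit RPAREN ')'
pos=6: emit ID 'y' (now at pos=7)
pos=8: emit NUM '100' (now at pos=11)
pos=12: emit RPAREN ')'
pos=14: emit NUM '100' (now at pos=17)
pos=18: emit EQ '='
pos=20: emit STAR '*'
DONE. 8 tokens: [ID, RPAREN, ID, NUM, RPAREN, NUM, EQ, STAR]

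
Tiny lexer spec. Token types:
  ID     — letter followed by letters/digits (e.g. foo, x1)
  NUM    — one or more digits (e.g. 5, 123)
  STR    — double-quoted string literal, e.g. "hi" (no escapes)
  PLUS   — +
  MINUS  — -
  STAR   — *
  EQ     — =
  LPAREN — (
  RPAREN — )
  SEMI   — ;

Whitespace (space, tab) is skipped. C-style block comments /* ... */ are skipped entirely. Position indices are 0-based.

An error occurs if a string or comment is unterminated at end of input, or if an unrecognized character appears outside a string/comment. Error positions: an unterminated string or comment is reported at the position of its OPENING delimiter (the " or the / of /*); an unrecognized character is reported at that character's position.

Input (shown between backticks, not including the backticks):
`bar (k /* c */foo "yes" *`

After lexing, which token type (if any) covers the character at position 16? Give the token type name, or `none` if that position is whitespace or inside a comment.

pos=0: emit ID 'bar' (now at pos=3)
pos=4: emit LPAREN '('
pos=5: emit ID 'k' (now at pos=6)
pos=7: enter COMMENT mode (saw '/*')
exit COMMENT mode (now at pos=14)
pos=14: emit ID 'foo' (now at pos=17)
pos=18: enter STRING mode
pos=18: emit STR "yes" (now at pos=23)
pos=24: emit STAR '*'
DONE. 6 tokens: [ID, LPAREN, ID, ID, STR, STAR]
Position 16: char is 'o' -> ID

Answer: ID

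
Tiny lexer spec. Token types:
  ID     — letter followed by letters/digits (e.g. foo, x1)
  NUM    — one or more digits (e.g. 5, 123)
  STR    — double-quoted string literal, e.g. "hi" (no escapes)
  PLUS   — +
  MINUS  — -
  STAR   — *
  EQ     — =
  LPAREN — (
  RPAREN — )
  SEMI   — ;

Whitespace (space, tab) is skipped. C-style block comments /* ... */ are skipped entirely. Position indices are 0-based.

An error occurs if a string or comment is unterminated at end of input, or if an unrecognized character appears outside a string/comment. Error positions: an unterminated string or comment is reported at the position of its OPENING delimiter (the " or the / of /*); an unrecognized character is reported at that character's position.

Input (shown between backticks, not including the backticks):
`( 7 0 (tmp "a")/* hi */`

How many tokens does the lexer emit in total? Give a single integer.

pos=0: emit LPAREN '('
pos=2: emit NUM '7' (now at pos=3)
pos=4: emit NUM '0' (now at pos=5)
pos=6: emit LPAREN '('
pos=7: emit ID 'tmp' (now at pos=10)
pos=11: enter STRING mode
pos=11: emit STR "a" (now at pos=14)
pos=14: emit RPAREN ')'
pos=15: enter COMMENT mode (saw '/*')
exit COMMENT mode (now at pos=23)
DONE. 7 tokens: [LPAREN, NUM, NUM, LPAREN, ID, STR, RPAREN]

Answer: 7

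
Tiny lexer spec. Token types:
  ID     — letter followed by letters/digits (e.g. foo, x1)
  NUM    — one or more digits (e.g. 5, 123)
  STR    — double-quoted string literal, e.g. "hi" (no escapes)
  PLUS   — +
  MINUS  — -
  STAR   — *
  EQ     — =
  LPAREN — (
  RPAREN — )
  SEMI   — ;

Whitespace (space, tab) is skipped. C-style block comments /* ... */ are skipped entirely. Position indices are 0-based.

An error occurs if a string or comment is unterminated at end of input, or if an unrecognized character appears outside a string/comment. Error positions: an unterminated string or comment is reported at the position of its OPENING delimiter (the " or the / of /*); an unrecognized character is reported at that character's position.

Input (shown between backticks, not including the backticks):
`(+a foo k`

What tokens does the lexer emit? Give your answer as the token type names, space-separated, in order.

pos=0: emit LPAREN '('
pos=1: emit PLUS '+'
pos=2: emit ID 'a' (now at pos=3)
pos=4: emit ID 'foo' (now at pos=7)
pos=8: emit ID 'k' (now at pos=9)
DONE. 5 tokens: [LPAREN, PLUS, ID, ID, ID]

Answer: LPAREN PLUS ID ID ID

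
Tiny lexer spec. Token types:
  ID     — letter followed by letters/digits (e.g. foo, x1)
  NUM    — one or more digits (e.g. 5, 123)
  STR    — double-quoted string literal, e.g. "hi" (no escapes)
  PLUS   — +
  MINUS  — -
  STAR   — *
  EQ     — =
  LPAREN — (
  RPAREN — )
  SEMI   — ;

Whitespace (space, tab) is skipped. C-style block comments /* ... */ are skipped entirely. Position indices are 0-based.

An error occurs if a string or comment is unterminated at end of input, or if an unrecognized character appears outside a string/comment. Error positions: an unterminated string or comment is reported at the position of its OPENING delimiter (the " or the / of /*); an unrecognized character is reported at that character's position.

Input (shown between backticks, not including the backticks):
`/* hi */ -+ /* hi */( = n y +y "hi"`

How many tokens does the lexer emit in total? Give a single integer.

pos=0: enter COMMENT mode (saw '/*')
exit COMMENT mode (now at pos=8)
pos=9: emit MINUS '-'
pos=10: emit PLUS '+'
pos=12: enter COMMENT mode (saw '/*')
exit COMMENT mode (now at pos=20)
pos=20: emit LPAREN '('
pos=22: emit EQ '='
pos=24: emit ID 'n' (now at pos=25)
pos=26: emit ID 'y' (now at pos=27)
pos=28: emit PLUS '+'
pos=29: emit ID 'y' (now at pos=30)
pos=31: enter STRING mode
pos=31: emit STR "hi" (now at pos=35)
DONE. 9 tokens: [MINUS, PLUS, LPAREN, EQ, ID, ID, PLUS, ID, STR]

Answer: 9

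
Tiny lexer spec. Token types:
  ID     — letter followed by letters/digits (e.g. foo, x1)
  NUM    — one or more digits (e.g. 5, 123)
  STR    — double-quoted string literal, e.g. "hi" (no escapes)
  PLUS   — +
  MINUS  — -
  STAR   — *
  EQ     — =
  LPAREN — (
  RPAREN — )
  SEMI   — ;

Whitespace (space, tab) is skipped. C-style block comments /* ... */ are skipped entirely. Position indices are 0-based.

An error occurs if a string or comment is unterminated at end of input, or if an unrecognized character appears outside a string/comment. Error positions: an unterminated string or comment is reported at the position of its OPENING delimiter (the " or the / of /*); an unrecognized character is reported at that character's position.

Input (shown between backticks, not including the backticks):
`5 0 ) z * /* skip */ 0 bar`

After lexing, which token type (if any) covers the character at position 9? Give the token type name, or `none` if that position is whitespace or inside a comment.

pos=0: emit NUM '5' (now at pos=1)
pos=2: emit NUM '0' (now at pos=3)
pos=4: emit RPAREN ')'
pos=6: emit ID 'z' (now at pos=7)
pos=8: emit STAR '*'
pos=10: enter COMMENT mode (saw '/*')
exit COMMENT mode (now at pos=20)
pos=21: emit NUM '0' (now at pos=22)
pos=23: emit ID 'bar' (now at pos=26)
DONE. 7 tokens: [NUM, NUM, RPAREN, ID, STAR, NUM, ID]
Position 9: char is ' ' -> none

Answer: none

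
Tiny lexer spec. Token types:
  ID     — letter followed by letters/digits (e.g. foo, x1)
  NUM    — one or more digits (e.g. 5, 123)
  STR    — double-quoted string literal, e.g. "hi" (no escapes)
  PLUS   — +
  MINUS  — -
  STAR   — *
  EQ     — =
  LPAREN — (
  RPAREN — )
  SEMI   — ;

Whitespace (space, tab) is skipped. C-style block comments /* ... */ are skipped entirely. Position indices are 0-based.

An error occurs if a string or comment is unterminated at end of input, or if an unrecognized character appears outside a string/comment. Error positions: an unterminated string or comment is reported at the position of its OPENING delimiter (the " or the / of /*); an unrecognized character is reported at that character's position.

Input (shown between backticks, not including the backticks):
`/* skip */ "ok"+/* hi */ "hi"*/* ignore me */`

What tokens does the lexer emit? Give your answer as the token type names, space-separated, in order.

Answer: STR PLUS STR STAR

Derivation:
pos=0: enter COMMENT mode (saw '/*')
exit COMMENT mode (now at pos=10)
pos=11: enter STRING mode
pos=11: emit STR "ok" (now at pos=15)
pos=15: emit PLUS '+'
pos=16: enter COMMENT mode (saw '/*')
exit COMMENT mode (now at pos=24)
pos=25: enter STRING mode
pos=25: emit STR "hi" (now at pos=29)
pos=29: emit STAR '*'
pos=30: enter COMMENT mode (saw '/*')
exit COMMENT mode (now at pos=45)
DONE. 4 tokens: [STR, PLUS, STR, STAR]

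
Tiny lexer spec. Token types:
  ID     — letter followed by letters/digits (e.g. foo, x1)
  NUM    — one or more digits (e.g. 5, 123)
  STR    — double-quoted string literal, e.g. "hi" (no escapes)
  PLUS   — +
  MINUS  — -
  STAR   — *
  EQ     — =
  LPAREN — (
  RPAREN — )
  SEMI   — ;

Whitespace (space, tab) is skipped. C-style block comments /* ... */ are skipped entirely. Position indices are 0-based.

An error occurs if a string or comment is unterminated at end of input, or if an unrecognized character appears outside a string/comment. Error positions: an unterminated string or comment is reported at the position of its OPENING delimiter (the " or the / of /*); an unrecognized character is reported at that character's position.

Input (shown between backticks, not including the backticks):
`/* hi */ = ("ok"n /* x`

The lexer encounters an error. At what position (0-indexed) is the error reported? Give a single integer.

pos=0: enter COMMENT mode (saw '/*')
exit COMMENT mode (now at pos=8)
pos=9: emit EQ '='
pos=11: emit LPAREN '('
pos=12: enter STRING mode
pos=12: emit STR "ok" (now at pos=16)
pos=16: emit ID 'n' (now at pos=17)
pos=18: enter COMMENT mode (saw '/*')
pos=18: ERROR — unterminated comment (reached EOF)

Answer: 18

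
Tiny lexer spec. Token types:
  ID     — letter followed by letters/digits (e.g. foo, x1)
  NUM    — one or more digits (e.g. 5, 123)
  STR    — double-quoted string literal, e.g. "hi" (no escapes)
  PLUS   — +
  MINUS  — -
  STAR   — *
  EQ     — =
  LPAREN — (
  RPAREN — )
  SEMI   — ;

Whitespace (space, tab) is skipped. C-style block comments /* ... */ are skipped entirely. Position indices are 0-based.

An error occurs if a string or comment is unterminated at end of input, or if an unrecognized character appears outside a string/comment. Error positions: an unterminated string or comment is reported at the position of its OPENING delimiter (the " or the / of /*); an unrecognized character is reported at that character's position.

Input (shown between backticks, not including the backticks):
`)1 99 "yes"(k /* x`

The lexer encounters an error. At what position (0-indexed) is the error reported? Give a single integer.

pos=0: emit RPAREN ')'
pos=1: emit NUM '1' (now at pos=2)
pos=3: emit NUM '99' (now at pos=5)
pos=6: enter STRING mode
pos=6: emit STR "yes" (now at pos=11)
pos=11: emit LPAREN '('
pos=12: emit ID 'k' (now at pos=13)
pos=14: enter COMMENT mode (saw '/*')
pos=14: ERROR — unterminated comment (reached EOF)

Answer: 14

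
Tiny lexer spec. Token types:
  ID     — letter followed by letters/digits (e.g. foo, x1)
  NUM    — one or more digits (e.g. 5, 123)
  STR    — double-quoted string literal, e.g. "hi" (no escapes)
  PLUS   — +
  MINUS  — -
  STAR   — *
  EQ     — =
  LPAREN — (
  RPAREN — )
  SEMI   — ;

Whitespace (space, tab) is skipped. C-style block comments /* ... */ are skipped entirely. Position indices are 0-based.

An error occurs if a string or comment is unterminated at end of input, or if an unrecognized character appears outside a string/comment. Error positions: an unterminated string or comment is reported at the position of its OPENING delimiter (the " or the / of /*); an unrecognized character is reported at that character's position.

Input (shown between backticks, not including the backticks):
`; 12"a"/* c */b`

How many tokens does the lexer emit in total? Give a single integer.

pos=0: emit SEMI ';'
pos=2: emit NUM '12' (now at pos=4)
pos=4: enter STRING mode
pos=4: emit STR "a" (now at pos=7)
pos=7: enter COMMENT mode (saw '/*')
exit COMMENT mode (now at pos=14)
pos=14: emit ID 'b' (now at pos=15)
DONE. 4 tokens: [SEMI, NUM, STR, ID]

Answer: 4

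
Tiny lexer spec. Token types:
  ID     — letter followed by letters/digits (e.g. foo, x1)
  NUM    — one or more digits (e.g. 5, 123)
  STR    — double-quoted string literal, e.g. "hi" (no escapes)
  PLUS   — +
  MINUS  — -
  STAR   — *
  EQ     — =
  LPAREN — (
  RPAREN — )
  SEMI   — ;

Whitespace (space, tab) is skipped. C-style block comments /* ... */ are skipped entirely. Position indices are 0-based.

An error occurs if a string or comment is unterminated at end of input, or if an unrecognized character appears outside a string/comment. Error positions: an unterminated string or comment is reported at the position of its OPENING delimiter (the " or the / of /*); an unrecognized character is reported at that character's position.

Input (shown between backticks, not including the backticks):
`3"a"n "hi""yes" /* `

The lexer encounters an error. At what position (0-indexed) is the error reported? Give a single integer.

Answer: 16

Derivation:
pos=0: emit NUM '3' (now at pos=1)
pos=1: enter STRING mode
pos=1: emit STR "a" (now at pos=4)
pos=4: emit ID 'n' (now at pos=5)
pos=6: enter STRING mode
pos=6: emit STR "hi" (now at pos=10)
pos=10: enter STRING mode
pos=10: emit STR "yes" (now at pos=15)
pos=16: enter COMMENT mode (saw '/*')
pos=16: ERROR — unterminated comment (reached EOF)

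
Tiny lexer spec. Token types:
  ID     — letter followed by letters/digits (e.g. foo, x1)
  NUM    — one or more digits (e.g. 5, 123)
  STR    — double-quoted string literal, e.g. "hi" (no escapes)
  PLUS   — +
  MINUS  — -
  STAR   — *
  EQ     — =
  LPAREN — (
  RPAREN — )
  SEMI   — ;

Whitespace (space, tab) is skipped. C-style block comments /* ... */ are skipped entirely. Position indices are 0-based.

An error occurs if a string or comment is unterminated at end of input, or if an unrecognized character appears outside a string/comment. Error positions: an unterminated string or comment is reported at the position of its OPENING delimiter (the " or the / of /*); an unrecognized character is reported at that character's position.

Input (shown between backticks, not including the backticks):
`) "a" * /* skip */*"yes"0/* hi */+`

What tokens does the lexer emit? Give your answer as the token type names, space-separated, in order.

Answer: RPAREN STR STAR STAR STR NUM PLUS

Derivation:
pos=0: emit RPAREN ')'
pos=2: enter STRING mode
pos=2: emit STR "a" (now at pos=5)
pos=6: emit STAR '*'
pos=8: enter COMMENT mode (saw '/*')
exit COMMENT mode (now at pos=18)
pos=18: emit STAR '*'
pos=19: enter STRING mode
pos=19: emit STR "yes" (now at pos=24)
pos=24: emit NUM '0' (now at pos=25)
pos=25: enter COMMENT mode (saw '/*')
exit COMMENT mode (now at pos=33)
pos=33: emit PLUS '+'
DONE. 7 tokens: [RPAREN, STR, STAR, STAR, STR, NUM, PLUS]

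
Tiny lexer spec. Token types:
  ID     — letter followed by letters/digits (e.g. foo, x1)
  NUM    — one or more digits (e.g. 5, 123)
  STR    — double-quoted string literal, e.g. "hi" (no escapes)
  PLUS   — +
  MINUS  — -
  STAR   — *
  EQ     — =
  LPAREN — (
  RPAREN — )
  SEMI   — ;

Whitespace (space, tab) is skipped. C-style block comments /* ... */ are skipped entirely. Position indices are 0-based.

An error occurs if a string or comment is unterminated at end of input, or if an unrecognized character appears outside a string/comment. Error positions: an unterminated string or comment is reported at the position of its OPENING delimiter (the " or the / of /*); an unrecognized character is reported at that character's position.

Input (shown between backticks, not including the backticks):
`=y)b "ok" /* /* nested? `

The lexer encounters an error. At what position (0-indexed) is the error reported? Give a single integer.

pos=0: emit EQ '='
pos=1: emit ID 'y' (now at pos=2)
pos=2: emit RPAREN ')'
pos=3: emit ID 'b' (now at pos=4)
pos=5: enter STRING mode
pos=5: emit STR "ok" (now at pos=9)
pos=10: enter COMMENT mode (saw '/*')
pos=10: ERROR — unterminated comment (reached EOF)

Answer: 10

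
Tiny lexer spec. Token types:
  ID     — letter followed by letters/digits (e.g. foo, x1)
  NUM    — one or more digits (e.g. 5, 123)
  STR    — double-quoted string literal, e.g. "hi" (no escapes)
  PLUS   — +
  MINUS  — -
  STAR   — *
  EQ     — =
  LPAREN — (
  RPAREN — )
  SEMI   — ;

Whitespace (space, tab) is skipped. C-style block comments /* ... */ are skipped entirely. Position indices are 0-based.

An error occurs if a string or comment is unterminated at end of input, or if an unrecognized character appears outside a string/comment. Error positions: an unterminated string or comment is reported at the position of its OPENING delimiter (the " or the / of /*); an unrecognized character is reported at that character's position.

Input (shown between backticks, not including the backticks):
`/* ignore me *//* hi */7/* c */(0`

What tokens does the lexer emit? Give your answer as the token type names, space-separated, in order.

Answer: NUM LPAREN NUM

Derivation:
pos=0: enter COMMENT mode (saw '/*')
exit COMMENT mode (now at pos=15)
pos=15: enter COMMENT mode (saw '/*')
exit COMMENT mode (now at pos=23)
pos=23: emit NUM '7' (now at pos=24)
pos=24: enter COMMENT mode (saw '/*')
exit COMMENT mode (now at pos=31)
pos=31: emit LPAREN '('
pos=32: emit NUM '0' (now at pos=33)
DONE. 3 tokens: [NUM, LPAREN, NUM]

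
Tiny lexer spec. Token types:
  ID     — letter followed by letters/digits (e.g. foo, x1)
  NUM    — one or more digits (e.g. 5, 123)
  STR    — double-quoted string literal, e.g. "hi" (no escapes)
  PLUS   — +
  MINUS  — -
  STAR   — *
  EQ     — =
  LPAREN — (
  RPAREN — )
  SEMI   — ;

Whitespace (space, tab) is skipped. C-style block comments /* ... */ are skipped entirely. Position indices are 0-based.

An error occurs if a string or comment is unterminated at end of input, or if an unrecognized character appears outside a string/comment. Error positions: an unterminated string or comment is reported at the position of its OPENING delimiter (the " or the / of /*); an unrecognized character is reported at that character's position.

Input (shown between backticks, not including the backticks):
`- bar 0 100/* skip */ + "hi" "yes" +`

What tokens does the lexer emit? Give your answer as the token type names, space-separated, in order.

Answer: MINUS ID NUM NUM PLUS STR STR PLUS

Derivation:
pos=0: emit MINUS '-'
pos=2: emit ID 'bar' (now at pos=5)
pos=6: emit NUM '0' (now at pos=7)
pos=8: emit NUM '100' (now at pos=11)
pos=11: enter COMMENT mode (saw '/*')
exit COMMENT mode (now at pos=21)
pos=22: emit PLUS '+'
pos=24: enter STRING mode
pos=24: emit STR "hi" (now at pos=28)
pos=29: enter STRING mode
pos=29: emit STR "yes" (now at pos=34)
pos=35: emit PLUS '+'
DONE. 8 tokens: [MINUS, ID, NUM, NUM, PLUS, STR, STR, PLUS]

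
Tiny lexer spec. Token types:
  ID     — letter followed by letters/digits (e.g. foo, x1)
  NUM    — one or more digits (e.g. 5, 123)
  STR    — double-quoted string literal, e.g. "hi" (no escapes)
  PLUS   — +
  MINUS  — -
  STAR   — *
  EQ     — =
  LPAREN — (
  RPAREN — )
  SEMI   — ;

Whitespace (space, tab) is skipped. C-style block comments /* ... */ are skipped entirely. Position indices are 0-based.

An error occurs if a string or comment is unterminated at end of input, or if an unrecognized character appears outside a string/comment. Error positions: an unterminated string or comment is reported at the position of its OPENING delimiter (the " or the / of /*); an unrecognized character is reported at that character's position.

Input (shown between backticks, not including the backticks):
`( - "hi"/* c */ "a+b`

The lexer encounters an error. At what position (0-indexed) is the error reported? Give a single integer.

Answer: 16

Derivation:
pos=0: emit LPAREN '('
pos=2: emit MINUS '-'
pos=4: enter STRING mode
pos=4: emit STR "hi" (now at pos=8)
pos=8: enter COMMENT mode (saw '/*')
exit COMMENT mode (now at pos=15)
pos=16: enter STRING mode
pos=16: ERROR — unterminated string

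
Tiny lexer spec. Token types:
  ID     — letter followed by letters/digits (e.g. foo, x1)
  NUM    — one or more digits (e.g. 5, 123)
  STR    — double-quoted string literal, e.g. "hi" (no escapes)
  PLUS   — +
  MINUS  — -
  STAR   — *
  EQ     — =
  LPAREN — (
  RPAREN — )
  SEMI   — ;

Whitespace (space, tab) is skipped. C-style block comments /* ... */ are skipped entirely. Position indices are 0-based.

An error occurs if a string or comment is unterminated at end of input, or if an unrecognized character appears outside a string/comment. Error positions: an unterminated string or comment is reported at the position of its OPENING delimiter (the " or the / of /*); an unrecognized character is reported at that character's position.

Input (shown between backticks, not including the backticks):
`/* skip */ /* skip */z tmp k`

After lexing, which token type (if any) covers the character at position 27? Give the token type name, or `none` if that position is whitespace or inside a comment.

Answer: ID

Derivation:
pos=0: enter COMMENT mode (saw '/*')
exit COMMENT mode (now at pos=10)
pos=11: enter COMMENT mode (saw '/*')
exit COMMENT mode (now at pos=21)
pos=21: emit ID 'z' (now at pos=22)
pos=23: emit ID 'tmp' (now at pos=26)
pos=27: emit ID 'k' (now at pos=28)
DONE. 3 tokens: [ID, ID, ID]
Position 27: char is 'k' -> ID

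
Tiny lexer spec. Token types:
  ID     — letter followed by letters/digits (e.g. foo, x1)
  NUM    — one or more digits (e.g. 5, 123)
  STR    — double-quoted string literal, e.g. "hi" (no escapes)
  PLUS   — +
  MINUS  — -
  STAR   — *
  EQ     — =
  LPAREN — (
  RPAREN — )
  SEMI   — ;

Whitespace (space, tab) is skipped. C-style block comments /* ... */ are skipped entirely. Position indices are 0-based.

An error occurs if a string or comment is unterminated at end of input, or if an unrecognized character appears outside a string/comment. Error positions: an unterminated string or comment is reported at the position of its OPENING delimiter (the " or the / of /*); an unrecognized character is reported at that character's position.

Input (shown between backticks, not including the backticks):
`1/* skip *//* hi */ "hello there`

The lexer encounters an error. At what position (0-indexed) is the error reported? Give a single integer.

Answer: 20

Derivation:
pos=0: emit NUM '1' (now at pos=1)
pos=1: enter COMMENT mode (saw '/*')
exit COMMENT mode (now at pos=11)
pos=11: enter COMMENT mode (saw '/*')
exit COMMENT mode (now at pos=19)
pos=20: enter STRING mode
pos=20: ERROR — unterminated string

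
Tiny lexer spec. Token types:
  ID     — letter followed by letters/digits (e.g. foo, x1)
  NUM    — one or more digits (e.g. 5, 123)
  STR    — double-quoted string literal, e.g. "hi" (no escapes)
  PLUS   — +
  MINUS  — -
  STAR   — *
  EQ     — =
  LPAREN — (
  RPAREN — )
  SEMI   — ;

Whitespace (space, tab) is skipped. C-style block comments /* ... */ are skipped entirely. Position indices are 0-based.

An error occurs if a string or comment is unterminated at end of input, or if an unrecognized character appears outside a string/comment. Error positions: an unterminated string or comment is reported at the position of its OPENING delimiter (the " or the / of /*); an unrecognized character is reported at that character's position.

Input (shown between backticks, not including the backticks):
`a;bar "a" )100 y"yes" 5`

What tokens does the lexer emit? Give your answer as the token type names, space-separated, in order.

Answer: ID SEMI ID STR RPAREN NUM ID STR NUM

Derivation:
pos=0: emit ID 'a' (now at pos=1)
pos=1: emit SEMI ';'
pos=2: emit ID 'bar' (now at pos=5)
pos=6: enter STRING mode
pos=6: emit STR "a" (now at pos=9)
pos=10: emit RPAREN ')'
pos=11: emit NUM '100' (now at pos=14)
pos=15: emit ID 'y' (now at pos=16)
pos=16: enter STRING mode
pos=16: emit STR "yes" (now at pos=21)
pos=22: emit NUM '5' (now at pos=23)
DONE. 9 tokens: [ID, SEMI, ID, STR, RPAREN, NUM, ID, STR, NUM]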